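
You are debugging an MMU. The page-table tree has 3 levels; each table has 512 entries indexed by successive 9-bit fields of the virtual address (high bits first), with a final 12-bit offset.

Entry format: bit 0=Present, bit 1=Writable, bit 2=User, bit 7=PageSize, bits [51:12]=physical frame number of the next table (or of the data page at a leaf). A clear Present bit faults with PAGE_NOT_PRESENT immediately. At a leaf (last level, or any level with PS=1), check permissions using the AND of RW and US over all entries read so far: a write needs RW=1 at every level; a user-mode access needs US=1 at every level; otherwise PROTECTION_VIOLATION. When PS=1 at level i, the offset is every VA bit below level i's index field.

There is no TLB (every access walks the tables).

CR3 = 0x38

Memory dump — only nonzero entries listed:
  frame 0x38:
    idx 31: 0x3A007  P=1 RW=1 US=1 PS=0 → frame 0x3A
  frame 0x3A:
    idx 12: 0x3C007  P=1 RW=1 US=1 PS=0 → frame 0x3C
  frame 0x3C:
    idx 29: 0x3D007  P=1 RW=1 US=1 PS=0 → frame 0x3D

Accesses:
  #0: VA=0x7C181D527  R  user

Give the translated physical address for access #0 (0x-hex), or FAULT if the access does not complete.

Walk each access:
#0 VA=0x7C181D527 (r,user):
  [0] read 0x38 idx=31: raw=0x3A007 flags P=1 W=1 U=1 S=0
  [1] read 0x3A idx=12: raw=0x3C007 flags P=1 W=1 U=1 S=0
  [2] read 0x3C idx=29: raw=0x3D007 flags P=1 W=1 U=1 S=0
  ✓ 0x3D527  — 3 lookups

Access #0 PA: 0x3D527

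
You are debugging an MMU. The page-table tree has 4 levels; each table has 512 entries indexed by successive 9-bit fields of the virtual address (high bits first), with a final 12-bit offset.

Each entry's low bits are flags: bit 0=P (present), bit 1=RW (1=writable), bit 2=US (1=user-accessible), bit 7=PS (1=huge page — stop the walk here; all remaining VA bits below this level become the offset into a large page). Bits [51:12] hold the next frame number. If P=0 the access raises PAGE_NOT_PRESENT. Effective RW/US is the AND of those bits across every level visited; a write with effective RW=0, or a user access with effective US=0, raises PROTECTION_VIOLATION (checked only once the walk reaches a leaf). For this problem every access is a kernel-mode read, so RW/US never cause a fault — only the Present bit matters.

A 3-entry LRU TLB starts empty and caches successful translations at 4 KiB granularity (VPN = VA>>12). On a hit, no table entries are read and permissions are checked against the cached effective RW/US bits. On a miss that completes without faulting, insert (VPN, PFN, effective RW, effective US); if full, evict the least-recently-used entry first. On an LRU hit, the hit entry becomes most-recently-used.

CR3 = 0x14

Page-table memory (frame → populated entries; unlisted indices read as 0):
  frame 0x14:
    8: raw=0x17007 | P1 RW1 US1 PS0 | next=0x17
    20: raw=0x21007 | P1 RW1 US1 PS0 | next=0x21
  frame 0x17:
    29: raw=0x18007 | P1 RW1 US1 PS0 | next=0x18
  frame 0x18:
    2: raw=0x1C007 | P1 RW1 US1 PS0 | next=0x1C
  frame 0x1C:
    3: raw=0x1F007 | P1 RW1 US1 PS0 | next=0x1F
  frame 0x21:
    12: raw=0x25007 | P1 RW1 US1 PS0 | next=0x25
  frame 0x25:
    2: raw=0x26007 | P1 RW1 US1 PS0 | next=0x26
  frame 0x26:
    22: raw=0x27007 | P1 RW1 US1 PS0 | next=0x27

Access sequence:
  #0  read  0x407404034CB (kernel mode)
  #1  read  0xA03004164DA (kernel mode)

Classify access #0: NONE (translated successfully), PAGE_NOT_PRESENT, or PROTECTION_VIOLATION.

Trace:
#0 VA=0x407404034CB (r,kernel):
  lvl0: tbl 0x14, slot 8 ⇒ 0x17007 (P1/RW1/US1/PS0)
  lvl1: tbl 0x17, slot 29 ⇒ 0x18007 (P1/RW1/US1/PS0)
  lvl2: tbl 0x18, slot 2 ⇒ 0x1C007 (P1/RW1/US1/PS0)
  lvl3: tbl 0x1C, slot 3 ⇒ 0x1F007 (P1/RW1/US1/PS0)
  → PA=0x1F4CB  (4 entries read)
#1 VA=0xA03004164DA (r,kernel):
  lvl0: tbl 0x14, slot 20 ⇒ 0x21007 (P1/RW1/US1/PS0)
  lvl1: tbl 0x21, slot 12 ⇒ 0x25007 (P1/RW1/US1/PS0)
  lvl2: tbl 0x25, slot 2 ⇒ 0x26007 (P1/RW1/US1/PS0)
  lvl3: tbl 0x26, slot 22 ⇒ 0x27007 (P1/RW1/US1/PS0)
  → PA=0x274DA  (4 entries read)

Access #0 fault: NONE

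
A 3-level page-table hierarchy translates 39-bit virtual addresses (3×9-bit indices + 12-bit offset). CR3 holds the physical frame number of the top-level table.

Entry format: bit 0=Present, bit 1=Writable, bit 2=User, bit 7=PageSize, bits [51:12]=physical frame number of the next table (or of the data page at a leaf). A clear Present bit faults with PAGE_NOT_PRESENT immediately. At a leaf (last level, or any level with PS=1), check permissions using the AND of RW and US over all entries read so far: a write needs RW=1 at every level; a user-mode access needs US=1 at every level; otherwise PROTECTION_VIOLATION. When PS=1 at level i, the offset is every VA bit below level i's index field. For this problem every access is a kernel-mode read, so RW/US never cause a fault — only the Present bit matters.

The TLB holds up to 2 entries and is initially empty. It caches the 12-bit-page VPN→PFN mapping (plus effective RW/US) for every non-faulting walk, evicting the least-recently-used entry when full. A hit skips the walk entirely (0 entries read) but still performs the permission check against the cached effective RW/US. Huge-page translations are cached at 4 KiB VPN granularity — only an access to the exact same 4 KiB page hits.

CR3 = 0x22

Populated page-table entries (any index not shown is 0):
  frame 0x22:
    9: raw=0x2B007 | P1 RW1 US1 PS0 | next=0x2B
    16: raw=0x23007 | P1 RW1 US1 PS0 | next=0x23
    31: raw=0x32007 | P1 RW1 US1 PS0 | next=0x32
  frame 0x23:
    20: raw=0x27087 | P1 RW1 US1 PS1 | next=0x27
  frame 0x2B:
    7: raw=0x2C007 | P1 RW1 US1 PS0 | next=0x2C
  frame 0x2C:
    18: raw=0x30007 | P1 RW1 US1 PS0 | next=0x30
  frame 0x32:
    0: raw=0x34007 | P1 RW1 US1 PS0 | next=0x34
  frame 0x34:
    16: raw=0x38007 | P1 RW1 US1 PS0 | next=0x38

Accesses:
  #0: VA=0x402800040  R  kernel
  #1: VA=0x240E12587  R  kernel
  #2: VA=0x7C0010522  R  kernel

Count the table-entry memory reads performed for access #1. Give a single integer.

Trace:
#0 VA=0x402800040 (r,kernel):
  lvl0: tbl 0x22, slot 16 ⇒ 0x23007 (P1/RW1/US1/PS0)
  lvl1: tbl 0x23, slot 20 ⇒ 0x27087 (P1/RW1/US1/PS1)
  ✓ 0x27040 (huge @L1)  — 2 lookups
#1 VA=0x240E12587 (r,kernel):
  lvl0: tbl 0x22, slot 9 ⇒ 0x2B007 (P1/RW1/US1/PS0)
  lvl1: tbl 0x2B, slot 7 ⇒ 0x2C007 (P1/RW1/US1/PS0)
  lvl2: tbl 0x2C, slot 18 ⇒ 0x30007 (P1/RW1/US1/PS0)
  ✓ 0x30587  — 3 lookups
#2 VA=0x7C0010522 (r,kernel):
  lvl0: tbl 0x22, slot 31 ⇒ 0x32007 (P1/RW1/US1/PS0)
  lvl1: tbl 0x32, slot 0 ⇒ 0x34007 (P1/RW1/US1/PS0)
  lvl2: tbl 0x34, slot 16 ⇒ 0x38007 (P1/RW1/US1/PS0)
  ✓ 0x38522  — 3 lookups

Entries read for #1: 3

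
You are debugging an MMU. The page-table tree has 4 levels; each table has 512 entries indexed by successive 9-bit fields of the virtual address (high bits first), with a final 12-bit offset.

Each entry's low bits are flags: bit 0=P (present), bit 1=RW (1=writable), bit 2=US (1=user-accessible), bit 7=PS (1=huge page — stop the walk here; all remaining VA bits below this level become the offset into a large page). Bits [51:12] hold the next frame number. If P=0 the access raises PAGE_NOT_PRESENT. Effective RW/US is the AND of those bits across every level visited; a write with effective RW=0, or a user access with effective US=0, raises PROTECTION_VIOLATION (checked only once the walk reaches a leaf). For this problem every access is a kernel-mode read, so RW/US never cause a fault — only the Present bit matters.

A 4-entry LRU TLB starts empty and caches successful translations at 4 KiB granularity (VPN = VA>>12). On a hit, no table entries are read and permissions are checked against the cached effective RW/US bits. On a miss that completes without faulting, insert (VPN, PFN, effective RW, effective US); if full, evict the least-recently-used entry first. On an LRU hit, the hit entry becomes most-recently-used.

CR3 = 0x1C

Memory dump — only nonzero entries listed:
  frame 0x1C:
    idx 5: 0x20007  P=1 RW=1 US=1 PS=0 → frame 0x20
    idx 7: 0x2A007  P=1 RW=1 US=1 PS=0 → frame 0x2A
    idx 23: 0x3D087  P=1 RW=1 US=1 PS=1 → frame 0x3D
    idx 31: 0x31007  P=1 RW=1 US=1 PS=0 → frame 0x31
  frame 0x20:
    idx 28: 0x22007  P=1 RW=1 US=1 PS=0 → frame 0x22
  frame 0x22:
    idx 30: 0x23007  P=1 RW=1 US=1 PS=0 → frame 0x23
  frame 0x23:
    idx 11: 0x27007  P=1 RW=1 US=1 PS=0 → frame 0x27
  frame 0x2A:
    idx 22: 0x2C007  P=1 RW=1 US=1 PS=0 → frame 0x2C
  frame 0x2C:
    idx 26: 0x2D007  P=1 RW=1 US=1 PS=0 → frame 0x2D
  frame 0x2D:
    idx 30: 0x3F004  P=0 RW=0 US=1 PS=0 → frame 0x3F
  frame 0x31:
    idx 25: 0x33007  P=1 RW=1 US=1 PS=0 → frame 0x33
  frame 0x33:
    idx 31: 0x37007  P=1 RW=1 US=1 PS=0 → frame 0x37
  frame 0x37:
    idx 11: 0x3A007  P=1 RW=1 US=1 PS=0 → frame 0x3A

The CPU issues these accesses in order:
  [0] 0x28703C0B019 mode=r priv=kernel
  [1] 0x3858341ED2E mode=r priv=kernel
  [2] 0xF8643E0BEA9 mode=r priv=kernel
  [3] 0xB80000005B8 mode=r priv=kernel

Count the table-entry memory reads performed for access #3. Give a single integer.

Walk each access:
#0 VA=0x28703C0B019 (r,kernel):
  L0: frame=0x1C idx=5 entry=0x20007 [P=1 RW=1 US=1 PS=0]
  L1: frame=0x20 idx=28 entry=0x22007 [P=1 RW=1 US=1 PS=0]
  L2: frame=0x22 idx=30 entry=0x23007 [P=1 RW=1 US=1 PS=0]
  L3: frame=0x23 idx=11 entry=0x27007 [P=1 RW=1 US=1 PS=0]
  ✓ 0x27019  — 4 lookups
#1 VA=0x3858341ED2E (r,kernel):
  L0: frame=0x1C idx=7 entry=0x2A007 [P=1 RW=1 US=1 PS=0]
  L1: frame=0x2A idx=22 entry=0x2C007 [P=1 RW=1 US=1 PS=0]
  L2: frame=0x2C idx=26 entry=0x2D007 [P=1 RW=1 US=1 PS=0]
  L3: frame=0x2D idx=30 entry=0x3F004 [P=0 RW=0 US=1 PS=0]
  ⇒ fault: PAGE_NOT_PRESENT  — 4 lookups
#2 VA=0xF8643E0BEA9 (r,kernel):
  L0: frame=0x1C idx=31 entry=0x31007 [P=1 RW=1 US=1 PS=0]
  L1: frame=0x31 idx=25 entry=0x33007 [P=1 RW=1 US=1 PS=0]
  L2: frame=0x33 idx=31 entry=0x37007 [P=1 RW=1 US=1 PS=0]
  L3: frame=0x37 idx=11 entry=0x3A007 [P=1 RW=1 US=1 PS=0]
  ✓ 0x3AEA9  — 4 lookups
#3 VA=0xB80000005B8 (r,kernel):
  L0: frame=0x1C idx=23 entry=0x3D087 [P=1 RW=1 US=1 PS=1]
  ✓ 0x3D5B8 (huge @L0)  — 1 lookups

Entries read for #3: 1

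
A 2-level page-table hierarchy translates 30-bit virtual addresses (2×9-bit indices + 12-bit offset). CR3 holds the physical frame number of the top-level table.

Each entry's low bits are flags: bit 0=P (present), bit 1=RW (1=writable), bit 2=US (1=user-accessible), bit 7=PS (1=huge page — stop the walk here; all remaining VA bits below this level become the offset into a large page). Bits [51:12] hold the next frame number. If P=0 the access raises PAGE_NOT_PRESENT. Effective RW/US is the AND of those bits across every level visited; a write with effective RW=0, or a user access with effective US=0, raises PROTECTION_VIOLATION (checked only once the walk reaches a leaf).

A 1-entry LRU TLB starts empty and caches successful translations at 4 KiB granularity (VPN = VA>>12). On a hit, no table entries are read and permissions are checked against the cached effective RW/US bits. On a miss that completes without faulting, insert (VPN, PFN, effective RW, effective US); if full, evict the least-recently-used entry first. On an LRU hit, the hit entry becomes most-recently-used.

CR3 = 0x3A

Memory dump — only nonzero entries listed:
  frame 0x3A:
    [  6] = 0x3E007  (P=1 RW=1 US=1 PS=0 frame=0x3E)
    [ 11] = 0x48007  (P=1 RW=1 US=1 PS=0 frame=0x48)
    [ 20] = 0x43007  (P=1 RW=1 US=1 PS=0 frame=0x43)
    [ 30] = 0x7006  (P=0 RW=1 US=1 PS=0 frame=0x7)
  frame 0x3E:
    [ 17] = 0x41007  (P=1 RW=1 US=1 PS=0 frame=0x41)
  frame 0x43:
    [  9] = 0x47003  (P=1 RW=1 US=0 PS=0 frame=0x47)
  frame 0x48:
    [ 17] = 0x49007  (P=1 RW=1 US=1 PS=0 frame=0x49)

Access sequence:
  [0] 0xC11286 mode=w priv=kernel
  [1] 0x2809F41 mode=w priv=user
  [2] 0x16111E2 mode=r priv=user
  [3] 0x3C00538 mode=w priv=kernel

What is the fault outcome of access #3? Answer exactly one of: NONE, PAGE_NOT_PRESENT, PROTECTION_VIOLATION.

Per-access translation:
#0 VA=0xC11286 (w,kernel):
  L0: frame=0x3A idx=6 entry=0x3E007 [P=1 RW=1 US=1 PS=0]
  L1: frame=0x3E idx=17 entry=0x41007 [P=1 RW=1 US=1 PS=0]
  → PA=0x41286  (2 entries read)
#1 VA=0x2809F41 (w,user):
  L0: frame=0x3A idx=20 entry=0x43007 [P=1 RW=1 US=1 PS=0]
  L1: frame=0x43 idx=9 entry=0x47003 [P=1 RW=1 US=0 PS=0]
  → PROTECTION_VIOLATION  (2 entries read)
#2 VA=0x16111E2 (r,user):
  L0: frame=0x3A idx=11 entry=0x48007 [P=1 RW=1 US=1 PS=0]
  L1: frame=0x48 idx=17 entry=0x49007 [P=1 RW=1 US=1 PS=0]
  → PA=0x491E2  (2 entries read)
#3 VA=0x3C00538 (w,kernel):
  L0: frame=0x3A idx=30 entry=0x7006 [P=0 RW=1 US=1 PS=0]
  → PAGE_NOT_PRESENT  (1 entries read)

Access #3 fault: PAGE_NOT_PRESENT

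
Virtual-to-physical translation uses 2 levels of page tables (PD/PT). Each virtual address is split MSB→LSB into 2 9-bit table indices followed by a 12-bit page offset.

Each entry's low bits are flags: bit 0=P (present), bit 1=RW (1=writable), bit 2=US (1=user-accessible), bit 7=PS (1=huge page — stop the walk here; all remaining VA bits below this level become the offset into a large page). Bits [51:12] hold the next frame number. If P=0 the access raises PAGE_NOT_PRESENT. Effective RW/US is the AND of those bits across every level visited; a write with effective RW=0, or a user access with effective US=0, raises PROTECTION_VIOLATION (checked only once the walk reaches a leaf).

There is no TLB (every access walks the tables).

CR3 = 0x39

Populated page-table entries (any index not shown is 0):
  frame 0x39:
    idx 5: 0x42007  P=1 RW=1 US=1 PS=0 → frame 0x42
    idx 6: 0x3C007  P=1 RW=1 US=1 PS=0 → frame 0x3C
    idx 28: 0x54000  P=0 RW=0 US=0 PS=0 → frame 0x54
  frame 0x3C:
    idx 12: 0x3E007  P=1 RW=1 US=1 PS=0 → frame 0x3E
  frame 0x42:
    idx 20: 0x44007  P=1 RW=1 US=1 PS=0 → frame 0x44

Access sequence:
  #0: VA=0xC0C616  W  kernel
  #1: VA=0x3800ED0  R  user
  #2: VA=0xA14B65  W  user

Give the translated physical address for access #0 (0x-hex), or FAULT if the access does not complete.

Walk each access:
#0 VA=0xC0C616 (w,kernel):
  [0] read 0x39 idx=6: raw=0x3C007 flags P=1 W=1 U=1 S=0
  [1] read 0x3C idx=12: raw=0x3E007 flags P=1 W=1 U=1 S=0
  → PA=0x3E616  (2 entries read)
#1 VA=0x3800ED0 (r,user):
  [0] read 0x39 idx=28: raw=0x54000 flags P=0 W=0 U=0 S=0
  → PAGE_NOT_PRESENT  (1 entries read)
#2 VA=0xA14B65 (w,user):
  [0] read 0x39 idx=5: raw=0x42007 flags P=1 W=1 U=1 S=0
  [1] read 0x42 idx=20: raw=0x44007 flags P=1 W=1 U=1 S=0
  → PA=0x44B65  (2 entries read)

Access #0 PA: 0x3E616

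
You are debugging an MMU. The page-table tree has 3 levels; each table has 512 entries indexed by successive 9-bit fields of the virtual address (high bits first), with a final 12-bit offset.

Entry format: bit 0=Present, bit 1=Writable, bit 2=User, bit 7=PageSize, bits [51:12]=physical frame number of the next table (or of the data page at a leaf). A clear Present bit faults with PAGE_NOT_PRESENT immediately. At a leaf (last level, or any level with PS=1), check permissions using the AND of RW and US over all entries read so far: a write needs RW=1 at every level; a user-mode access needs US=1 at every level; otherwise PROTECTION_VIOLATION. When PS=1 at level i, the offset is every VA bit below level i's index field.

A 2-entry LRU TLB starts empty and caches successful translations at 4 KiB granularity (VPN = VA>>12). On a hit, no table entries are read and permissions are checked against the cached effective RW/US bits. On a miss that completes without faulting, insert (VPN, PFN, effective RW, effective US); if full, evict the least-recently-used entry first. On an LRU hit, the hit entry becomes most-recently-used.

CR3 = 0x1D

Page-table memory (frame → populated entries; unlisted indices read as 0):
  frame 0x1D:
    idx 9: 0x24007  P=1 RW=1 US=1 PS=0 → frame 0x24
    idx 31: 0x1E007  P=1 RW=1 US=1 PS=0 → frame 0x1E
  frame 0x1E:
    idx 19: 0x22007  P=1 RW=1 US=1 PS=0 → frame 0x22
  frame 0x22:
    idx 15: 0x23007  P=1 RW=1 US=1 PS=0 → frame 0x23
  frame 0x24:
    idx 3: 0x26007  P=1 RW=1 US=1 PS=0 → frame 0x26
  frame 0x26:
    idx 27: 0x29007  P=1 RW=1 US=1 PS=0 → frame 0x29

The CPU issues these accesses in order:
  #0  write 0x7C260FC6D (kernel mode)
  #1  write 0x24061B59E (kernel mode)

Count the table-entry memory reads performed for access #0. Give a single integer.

Walk each access:
#0 VA=0x7C260FC6D (w,kernel):
  [0] read 0x1D idx=31: raw=0x1E007 flags P=1 W=1 U=1 S=0
  [1] read 0x1E idx=19: raw=0x22007 flags P=1 W=1 U=1 S=0
  [2] read 0x22 idx=15: raw=0x23007 flags P=1 W=1 U=1 S=0
  ⇒ phys 0x23C6D  [3 reads]
#1 VA=0x24061B59E (w,kernel):
  [0] read 0x1D idx=9: raw=0x24007 flags P=1 W=1 U=1 S=0
  [1] read 0x24 idx=3: raw=0x26007 flags P=1 W=1 U=1 S=0
  [2] read 0x26 idx=27: raw=0x29007 flags P=1 W=1 U=1 S=0
  ⇒ phys 0x2959E  [3 reads]

Entries read for #0: 3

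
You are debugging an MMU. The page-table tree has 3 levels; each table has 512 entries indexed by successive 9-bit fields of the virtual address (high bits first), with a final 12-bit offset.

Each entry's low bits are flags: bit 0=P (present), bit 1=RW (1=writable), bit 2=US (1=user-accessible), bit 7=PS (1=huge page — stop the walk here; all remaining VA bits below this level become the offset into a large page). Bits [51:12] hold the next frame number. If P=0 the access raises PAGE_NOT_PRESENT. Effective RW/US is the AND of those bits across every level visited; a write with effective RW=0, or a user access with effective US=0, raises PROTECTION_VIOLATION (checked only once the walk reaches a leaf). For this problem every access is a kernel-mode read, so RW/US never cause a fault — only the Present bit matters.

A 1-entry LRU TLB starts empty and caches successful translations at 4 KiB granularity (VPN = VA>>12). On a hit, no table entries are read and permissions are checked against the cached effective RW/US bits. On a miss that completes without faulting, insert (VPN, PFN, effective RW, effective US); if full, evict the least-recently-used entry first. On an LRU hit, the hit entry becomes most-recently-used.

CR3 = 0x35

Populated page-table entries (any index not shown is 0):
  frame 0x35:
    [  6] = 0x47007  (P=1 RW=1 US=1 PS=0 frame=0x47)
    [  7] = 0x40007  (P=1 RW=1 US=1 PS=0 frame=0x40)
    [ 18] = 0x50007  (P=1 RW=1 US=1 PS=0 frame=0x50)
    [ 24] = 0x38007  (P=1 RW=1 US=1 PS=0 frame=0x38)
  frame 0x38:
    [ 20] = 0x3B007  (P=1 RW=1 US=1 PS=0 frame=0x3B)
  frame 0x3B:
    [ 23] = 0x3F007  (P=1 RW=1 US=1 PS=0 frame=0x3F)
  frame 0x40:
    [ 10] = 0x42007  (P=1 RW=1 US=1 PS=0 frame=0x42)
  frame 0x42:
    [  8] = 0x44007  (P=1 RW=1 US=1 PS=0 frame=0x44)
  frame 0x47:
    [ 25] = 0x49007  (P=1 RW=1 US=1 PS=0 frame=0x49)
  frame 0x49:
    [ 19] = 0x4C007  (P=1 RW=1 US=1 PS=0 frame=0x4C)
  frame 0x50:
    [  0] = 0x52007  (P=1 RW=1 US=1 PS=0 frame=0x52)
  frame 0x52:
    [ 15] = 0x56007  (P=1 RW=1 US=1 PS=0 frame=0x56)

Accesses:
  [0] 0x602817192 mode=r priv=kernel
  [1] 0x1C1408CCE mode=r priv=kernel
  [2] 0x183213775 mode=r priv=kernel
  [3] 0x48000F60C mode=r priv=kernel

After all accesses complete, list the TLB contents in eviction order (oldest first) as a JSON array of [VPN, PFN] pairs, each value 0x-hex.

Per-access translation:
#0 VA=0x602817192 (r,kernel):
  L0: frame=0x35 idx=24 entry=0x38007 [P=1 RW=1 US=1 PS=0]
  L1: frame=0x38 idx=20 entry=0x3B007 [P=1 RW=1 US=1 PS=0]
  L2: frame=0x3B idx=23 entry=0x3F007 [P=1 RW=1 US=1 PS=0]
  ✓ 0x3F192  — 3 lookups
#1 VA=0x1C1408CCE (r,kernel):
  L0: frame=0x35 idx=7 entry=0x40007 [P=1 RW=1 US=1 PS=0]
  L1: frame=0x40 idx=10 entry=0x42007 [P=1 RW=1 US=1 PS=0]
  L2: frame=0x42 idx=8 entry=0x44007 [P=1 RW=1 US=1 PS=0]
  ✓ 0x44CCE  — 3 lookups
#2 VA=0x183213775 (r,kernel):
  L0: frame=0x35 idx=6 entry=0x47007 [P=1 RW=1 US=1 PS=0]
  L1: frame=0x47 idx=25 entry=0x49007 [P=1 RW=1 US=1 PS=0]
  L2: frame=0x49 idx=19 entry=0x4C007 [P=1 RW=1 US=1 PS=0]
  ✓ 0x4C775  — 3 lookups
#3 VA=0x48000F60C (r,kernel):
  L0: frame=0x35 idx=18 entry=0x50007 [P=1 RW=1 US=1 PS=0]
  L1: frame=0x50 idx=0 entry=0x52007 [P=1 RW=1 US=1 PS=0]
  L2: frame=0x52 idx=15 entry=0x56007 [P=1 RW=1 US=1 PS=0]
  ✓ 0x5660C  — 3 lookups

TLB: [["0x48000F", "0x56"]]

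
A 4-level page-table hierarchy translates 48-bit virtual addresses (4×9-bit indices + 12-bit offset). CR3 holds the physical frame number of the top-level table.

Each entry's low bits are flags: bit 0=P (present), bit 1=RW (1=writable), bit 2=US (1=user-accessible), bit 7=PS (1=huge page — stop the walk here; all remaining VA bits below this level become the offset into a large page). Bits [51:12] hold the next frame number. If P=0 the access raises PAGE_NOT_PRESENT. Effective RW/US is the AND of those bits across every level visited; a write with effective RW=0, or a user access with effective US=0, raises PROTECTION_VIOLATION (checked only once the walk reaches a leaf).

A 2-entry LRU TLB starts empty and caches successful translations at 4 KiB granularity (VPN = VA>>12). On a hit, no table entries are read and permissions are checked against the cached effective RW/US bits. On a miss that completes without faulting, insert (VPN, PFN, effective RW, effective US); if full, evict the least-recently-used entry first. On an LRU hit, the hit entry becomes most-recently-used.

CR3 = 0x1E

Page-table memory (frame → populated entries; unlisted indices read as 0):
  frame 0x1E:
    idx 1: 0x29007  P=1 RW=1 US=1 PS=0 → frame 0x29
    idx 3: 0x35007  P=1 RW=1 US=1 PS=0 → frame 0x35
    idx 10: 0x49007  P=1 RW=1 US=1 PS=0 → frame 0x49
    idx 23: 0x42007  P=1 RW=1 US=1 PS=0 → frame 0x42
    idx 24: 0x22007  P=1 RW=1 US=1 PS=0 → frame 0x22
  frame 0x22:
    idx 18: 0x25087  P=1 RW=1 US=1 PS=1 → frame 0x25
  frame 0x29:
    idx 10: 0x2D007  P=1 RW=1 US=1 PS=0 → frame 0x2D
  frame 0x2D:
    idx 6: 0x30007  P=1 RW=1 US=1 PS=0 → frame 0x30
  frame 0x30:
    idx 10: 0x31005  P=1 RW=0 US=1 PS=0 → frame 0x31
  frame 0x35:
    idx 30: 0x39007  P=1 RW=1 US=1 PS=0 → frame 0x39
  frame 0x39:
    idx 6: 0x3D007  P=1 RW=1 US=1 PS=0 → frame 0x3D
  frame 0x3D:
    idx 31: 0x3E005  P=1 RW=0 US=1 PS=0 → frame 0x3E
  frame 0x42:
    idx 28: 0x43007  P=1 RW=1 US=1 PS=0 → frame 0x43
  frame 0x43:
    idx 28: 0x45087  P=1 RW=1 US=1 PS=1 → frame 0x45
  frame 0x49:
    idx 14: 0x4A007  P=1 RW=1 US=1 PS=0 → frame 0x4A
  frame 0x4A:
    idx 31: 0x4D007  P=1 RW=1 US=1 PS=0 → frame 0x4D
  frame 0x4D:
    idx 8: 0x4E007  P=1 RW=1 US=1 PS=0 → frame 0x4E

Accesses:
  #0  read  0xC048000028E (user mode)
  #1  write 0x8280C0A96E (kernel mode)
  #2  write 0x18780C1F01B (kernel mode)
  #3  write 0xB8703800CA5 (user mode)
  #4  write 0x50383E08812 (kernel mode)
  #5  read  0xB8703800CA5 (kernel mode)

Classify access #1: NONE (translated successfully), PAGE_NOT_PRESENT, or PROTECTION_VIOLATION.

Trace:
#0 VA=0xC048000028E (r,user):
  lvl0: tbl 0x1E, slot 24 ⇒ 0x22007 (P1/RW1/US1/PS0)
  lvl1: tbl 0x22, slot 18 ⇒ 0x25087 (P1/RW1/US1/PS1)
  → PA=0x2528E (huge @L1)  (2 entries read)
#1 VA=0x8280C0A96E (w,kernel):
  lvl0: tbl 0x1E, slot 1 ⇒ 0x29007 (P1/RW1/US1/PS0)
  lvl1: tbl 0x29, slot 10 ⇒ 0x2D007 (P1/RW1/US1/PS0)
  lvl2: tbl 0x2D, slot 6 ⇒ 0x30007 (P1/RW1/US1/PS0)
  lvl3: tbl 0x30, slot 10 ⇒ 0x31005 (P1/RW0/US1/PS0)
  ⇒ fault: PROTECTION_VIOLATION  — 4 lookups
#2 VA=0x18780C1F01B (w,kernel):
  lvl0: tbl 0x1E, slot 3 ⇒ 0x35007 (P1/RW1/US1/PS0)
  lvl1: tbl 0x35, slot 30 ⇒ 0x39007 (P1/RW1/US1/PS0)
  lvl2: tbl 0x39, slot 6 ⇒ 0x3D007 (P1/RW1/US1/PS0)
  lvl3: tbl 0x3D, slot 31 ⇒ 0x3E005 (P1/RW0/US1/PS0)
  ⇒ fault: PROTECTION_VIOLATION  — 4 lookups
#3 VA=0xB8703800CA5 (w,user):
  lvl0: tbl 0x1E, slot 23 ⇒ 0x42007 (P1/RW1/US1/PS0)
  lvl1: tbl 0x42, slot 28 ⇒ 0x43007 (P1/RW1/US1/PS0)
  lvl2: tbl 0x43, slot 28 ⇒ 0x45087 (P1/RW1/US1/PS1)
  → PA=0x45CA5 (huge @L2)  (3 entries read)
#4 VA=0x50383E08812 (w,kernel):
  lvl0: tbl 0x1E, slot 10 ⇒ 0x49007 (P1/RW1/US1/PS0)
  lvl1: tbl 0x49, slot 14 ⇒ 0x4A007 (P1/RW1/US1/PS0)
  lvl2: tbl 0x4A, slot 31 ⇒ 0x4D007 (P1/RW1/US1/PS0)
  lvl3: tbl 0x4D, slot 8 ⇒ 0x4E007 (P1/RW1/US1/PS0)
  → PA=0x4E812  (4 entries read)
#5 VA=0xB8703800CA5 (r,kernel):
  TLB hit vpn=0xB8703800 → PA=0x45CA5

Access #1 fault: PROTECTION_VIOLATION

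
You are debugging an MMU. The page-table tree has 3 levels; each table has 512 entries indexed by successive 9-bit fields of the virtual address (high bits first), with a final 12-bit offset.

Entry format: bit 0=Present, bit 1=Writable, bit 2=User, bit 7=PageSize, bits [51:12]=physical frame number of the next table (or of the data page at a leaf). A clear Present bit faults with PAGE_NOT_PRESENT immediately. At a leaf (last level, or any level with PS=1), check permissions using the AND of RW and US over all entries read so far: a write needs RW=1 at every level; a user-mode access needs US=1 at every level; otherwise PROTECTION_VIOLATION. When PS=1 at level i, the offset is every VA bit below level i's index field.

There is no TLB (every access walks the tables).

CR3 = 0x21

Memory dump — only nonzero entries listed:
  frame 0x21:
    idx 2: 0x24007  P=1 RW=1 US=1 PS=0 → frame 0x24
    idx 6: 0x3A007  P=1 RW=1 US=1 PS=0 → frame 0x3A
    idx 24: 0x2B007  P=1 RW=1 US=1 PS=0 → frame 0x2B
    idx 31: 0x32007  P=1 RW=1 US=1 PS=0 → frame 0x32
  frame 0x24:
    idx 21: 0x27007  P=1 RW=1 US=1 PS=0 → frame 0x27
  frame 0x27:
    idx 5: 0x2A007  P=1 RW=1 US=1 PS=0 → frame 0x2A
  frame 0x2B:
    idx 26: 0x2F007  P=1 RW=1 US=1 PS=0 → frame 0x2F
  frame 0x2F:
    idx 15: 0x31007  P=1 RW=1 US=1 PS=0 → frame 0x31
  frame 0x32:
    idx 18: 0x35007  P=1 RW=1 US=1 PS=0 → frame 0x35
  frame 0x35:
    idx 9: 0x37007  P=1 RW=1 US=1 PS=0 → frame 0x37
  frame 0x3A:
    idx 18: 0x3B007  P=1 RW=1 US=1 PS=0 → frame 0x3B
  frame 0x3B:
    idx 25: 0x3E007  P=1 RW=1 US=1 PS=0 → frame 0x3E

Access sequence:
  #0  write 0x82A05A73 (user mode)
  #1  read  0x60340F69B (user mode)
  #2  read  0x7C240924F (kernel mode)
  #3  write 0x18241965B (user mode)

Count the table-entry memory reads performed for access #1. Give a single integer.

Per-access translation:
#0 VA=0x82A05A73 (w,user):
  L0: frame=0x21 idx=2 entry=0x24007 [P=1 RW=1 US=1 PS=0]
  L1: frame=0x24 idx=21 entry=0x27007 [P=1 RW=1 US=1 PS=0]
  L2: frame=0x27 idx=5 entry=0x2A007 [P=1 RW=1 US=1 PS=0]
  ✓ 0x2AA73  — 3 lookups
#1 VA=0x60340F69B (r,user):
  L0: frame=0x21 idx=24 entry=0x2B007 [P=1 RW=1 US=1 PS=0]
  L1: frame=0x2B idx=26 entry=0x2F007 [P=1 RW=1 US=1 PS=0]
  L2: frame=0x2F idx=15 entry=0x31007 [P=1 RW=1 US=1 PS=0]
  ✓ 0x3169B  — 3 lookups
#2 VA=0x7C240924F (r,kernel):
  L0: frame=0x21 idx=31 entry=0x32007 [P=1 RW=1 US=1 PS=0]
  L1: frame=0x32 idx=18 entry=0x35007 [P=1 RW=1 US=1 PS=0]
  L2: frame=0x35 idx=9 entry=0x37007 [P=1 RW=1 US=1 PS=0]
  ✓ 0x3724F  — 3 lookups
#3 VA=0x18241965B (w,user):
  L0: frame=0x21 idx=6 entry=0x3A007 [P=1 RW=1 US=1 PS=0]
  L1: frame=0x3A idx=18 entry=0x3B007 [P=1 RW=1 US=1 PS=0]
  L2: frame=0x3B idx=25 entry=0x3E007 [P=1 RW=1 US=1 PS=0]
  ✓ 0x3E65B  — 3 lookups

Entries read for #1: 3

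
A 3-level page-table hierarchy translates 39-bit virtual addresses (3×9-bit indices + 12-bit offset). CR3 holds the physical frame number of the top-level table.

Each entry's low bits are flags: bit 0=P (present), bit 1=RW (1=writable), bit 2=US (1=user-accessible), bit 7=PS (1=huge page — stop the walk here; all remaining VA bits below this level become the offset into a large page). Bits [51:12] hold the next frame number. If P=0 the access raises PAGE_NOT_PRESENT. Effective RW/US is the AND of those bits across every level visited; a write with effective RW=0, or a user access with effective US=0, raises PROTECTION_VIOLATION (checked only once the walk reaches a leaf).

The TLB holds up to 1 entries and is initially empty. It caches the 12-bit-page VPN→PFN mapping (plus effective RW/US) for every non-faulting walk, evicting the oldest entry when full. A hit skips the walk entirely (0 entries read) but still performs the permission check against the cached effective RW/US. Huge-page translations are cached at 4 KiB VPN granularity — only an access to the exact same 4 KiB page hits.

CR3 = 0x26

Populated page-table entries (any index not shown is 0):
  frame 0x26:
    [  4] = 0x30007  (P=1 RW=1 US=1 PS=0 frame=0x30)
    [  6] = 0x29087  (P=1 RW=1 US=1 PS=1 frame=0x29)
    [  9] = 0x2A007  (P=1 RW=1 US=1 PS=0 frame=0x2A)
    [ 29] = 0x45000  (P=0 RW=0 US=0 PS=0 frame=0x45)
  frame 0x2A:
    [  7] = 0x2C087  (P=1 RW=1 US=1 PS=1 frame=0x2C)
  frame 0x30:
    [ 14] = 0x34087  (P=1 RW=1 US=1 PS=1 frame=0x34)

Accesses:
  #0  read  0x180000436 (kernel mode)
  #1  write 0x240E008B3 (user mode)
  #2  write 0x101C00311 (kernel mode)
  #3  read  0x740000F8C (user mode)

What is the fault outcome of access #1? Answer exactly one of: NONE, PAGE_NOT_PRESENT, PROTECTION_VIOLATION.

Trace:
#0 VA=0x180000436 (r,kernel):
  L0: frame=0x26 idx=6 entry=0x29087 [P=1 RW=1 US=1 PS=1]
  → PA=0x29436 (huge @L0)  (1 entries read)
#1 VA=0x240E008B3 (w,user):
  L0: frame=0x26 idx=9 entry=0x2A007 [P=1 RW=1 US=1 PS=0]
  L1: frame=0x2A idx=7 entry=0x2C087 [P=1 RW=1 US=1 PS=1]
  → PA=0x2C8B3 (huge @L1)  (2 entries read)
#2 VA=0x101C00311 (w,kernel):
  L0: frame=0x26 idx=4 entry=0x30007 [P=1 RW=1 US=1 PS=0]
  L1: frame=0x30 idx=14 entry=0x34087 [P=1 RW=1 US=1 PS=1]
  → PA=0x34311 (huge @L1)  (2 entries read)
#3 VA=0x740000F8C (r,user):
  L0: frame=0x26 idx=29 entry=0x45000 [P=0 RW=0 US=0 PS=0]
  ⇒ fault: PAGE_NOT_PRESENT  — 1 lookups

Access #1 fault: NONE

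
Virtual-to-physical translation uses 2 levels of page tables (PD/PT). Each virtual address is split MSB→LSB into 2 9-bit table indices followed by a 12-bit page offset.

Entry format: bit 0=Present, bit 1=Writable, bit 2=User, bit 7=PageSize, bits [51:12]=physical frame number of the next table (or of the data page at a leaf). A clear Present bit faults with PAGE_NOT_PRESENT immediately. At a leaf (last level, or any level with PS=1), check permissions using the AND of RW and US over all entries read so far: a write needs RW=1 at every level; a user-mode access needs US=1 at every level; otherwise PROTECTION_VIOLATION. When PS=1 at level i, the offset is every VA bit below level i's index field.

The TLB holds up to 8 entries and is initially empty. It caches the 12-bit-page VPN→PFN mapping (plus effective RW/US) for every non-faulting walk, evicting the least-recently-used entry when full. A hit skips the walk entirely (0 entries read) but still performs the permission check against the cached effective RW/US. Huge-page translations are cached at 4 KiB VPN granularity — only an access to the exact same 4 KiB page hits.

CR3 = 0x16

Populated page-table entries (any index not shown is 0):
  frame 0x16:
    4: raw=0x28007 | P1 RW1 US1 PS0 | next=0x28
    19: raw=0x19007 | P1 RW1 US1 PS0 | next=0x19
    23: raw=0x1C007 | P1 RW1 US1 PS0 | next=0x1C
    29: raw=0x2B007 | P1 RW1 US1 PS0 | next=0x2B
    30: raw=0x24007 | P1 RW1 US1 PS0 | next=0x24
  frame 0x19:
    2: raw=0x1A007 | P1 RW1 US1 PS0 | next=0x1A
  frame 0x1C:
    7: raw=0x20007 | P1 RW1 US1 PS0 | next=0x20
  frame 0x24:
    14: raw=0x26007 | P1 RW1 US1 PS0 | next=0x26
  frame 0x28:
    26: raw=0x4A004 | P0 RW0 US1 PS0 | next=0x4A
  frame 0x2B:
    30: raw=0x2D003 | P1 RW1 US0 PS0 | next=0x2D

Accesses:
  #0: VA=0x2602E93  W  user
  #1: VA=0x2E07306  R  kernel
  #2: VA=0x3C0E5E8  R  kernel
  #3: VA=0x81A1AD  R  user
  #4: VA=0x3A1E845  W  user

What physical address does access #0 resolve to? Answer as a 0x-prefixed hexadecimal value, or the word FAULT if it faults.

Trace:
#0 VA=0x2602E93 (w,user):
  L0 @0x16[19] → 0x19007  P=1,RW=1,US=1,PS=0
  L1 @0x19[2] → 0x1A007  P=1,RW=1,US=1,PS=0
  ⇒ phys 0x1AE93  [2 reads]
#1 VA=0x2E07306 (r,kernel):
  L0 @0x16[23] → 0x1C007  P=1,RW=1,US=1,PS=0
  L1 @0x1C[7] → 0x20007  P=1,RW=1,US=1,PS=0
  ⇒ phys 0x20306  [2 reads]
#2 VA=0x3C0E5E8 (r,kernel):
  L0 @0x16[30] → 0x24007  P=1,RW=1,US=1,PS=0
  L1 @0x24[14] → 0x26007  P=1,RW=1,US=1,PS=0
  ⇒ phys 0x265E8  [2 reads]
#3 VA=0x81A1AD (r,user):
  L0 @0x16[4] → 0x28007  P=1,RW=1,US=1,PS=0
  L1 @0x28[26] → 0x4A004  P=0,RW=0,US=1,PS=0
  ✗ PAGE_NOT_PRESENT  [2 reads]
#4 VA=0x3A1E845 (w,user):
  L0 @0x16[29] → 0x2B007  P=1,RW=1,US=1,PS=0
  L1 @0x2B[30] → 0x2D003  P=1,RW=1,US=0,PS=0
  ✗ PROTECTION_VIOLATION  [2 reads]

Access #0 PA: 0x1AE93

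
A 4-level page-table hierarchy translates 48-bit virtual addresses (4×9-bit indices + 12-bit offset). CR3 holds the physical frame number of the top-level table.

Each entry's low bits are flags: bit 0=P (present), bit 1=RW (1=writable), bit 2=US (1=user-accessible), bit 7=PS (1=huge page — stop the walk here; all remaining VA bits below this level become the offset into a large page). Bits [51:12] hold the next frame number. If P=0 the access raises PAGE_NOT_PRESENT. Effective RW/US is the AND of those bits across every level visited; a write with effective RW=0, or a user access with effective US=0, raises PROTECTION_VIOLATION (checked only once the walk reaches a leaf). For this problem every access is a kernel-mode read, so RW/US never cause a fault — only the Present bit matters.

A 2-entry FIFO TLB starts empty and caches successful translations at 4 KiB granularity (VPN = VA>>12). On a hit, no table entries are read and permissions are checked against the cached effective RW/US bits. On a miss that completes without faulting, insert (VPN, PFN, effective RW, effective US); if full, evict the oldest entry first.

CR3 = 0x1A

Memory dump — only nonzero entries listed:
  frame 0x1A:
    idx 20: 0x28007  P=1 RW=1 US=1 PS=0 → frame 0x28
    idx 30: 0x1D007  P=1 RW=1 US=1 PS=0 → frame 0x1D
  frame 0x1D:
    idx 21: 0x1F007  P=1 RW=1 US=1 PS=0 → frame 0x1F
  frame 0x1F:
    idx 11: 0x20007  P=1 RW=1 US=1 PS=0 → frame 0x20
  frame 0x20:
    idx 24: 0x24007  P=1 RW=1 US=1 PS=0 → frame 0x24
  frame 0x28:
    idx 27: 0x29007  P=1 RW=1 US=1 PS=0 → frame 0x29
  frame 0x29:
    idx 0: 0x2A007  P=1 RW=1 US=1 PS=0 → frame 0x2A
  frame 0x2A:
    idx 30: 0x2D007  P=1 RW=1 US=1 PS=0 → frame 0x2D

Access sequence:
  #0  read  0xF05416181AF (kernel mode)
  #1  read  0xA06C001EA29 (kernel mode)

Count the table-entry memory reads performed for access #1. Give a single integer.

Trace:
#0 VA=0xF05416181AF (r,kernel):
  L0: frame=0x1A idx=30 entry=0x1D007 [P=1 RW=1 US=1 PS=0]
  L1: frame=0x1D idx=21 entry=0x1F007 [P=1 RW=1 US=1 PS=0]
  L2: frame=0x1F idx=11 entry=0x20007 [P=1 RW=1 US=1 PS=0]
  L3: frame=0x20 idx=24 entry=0x24007 [P=1 RW=1 US=1 PS=0]
  ⇒ phys 0x241AF  [4 reads]
#1 VA=0xA06C001EA29 (r,kernel):
  L0: frame=0x1A idx=20 entry=0x28007 [P=1 RW=1 US=1 PS=0]
  L1: frame=0x28 idx=27 entry=0x29007 [P=1 RW=1 US=1 PS=0]
  L2: frame=0x29 idx=0 entry=0x2A007 [P=1 RW=1 US=1 PS=0]
  L3: frame=0x2A idx=30 entry=0x2D007 [P=1 RW=1 US=1 PS=0]
  ⇒ phys 0x2DA29  [4 reads]

Entries read for #1: 4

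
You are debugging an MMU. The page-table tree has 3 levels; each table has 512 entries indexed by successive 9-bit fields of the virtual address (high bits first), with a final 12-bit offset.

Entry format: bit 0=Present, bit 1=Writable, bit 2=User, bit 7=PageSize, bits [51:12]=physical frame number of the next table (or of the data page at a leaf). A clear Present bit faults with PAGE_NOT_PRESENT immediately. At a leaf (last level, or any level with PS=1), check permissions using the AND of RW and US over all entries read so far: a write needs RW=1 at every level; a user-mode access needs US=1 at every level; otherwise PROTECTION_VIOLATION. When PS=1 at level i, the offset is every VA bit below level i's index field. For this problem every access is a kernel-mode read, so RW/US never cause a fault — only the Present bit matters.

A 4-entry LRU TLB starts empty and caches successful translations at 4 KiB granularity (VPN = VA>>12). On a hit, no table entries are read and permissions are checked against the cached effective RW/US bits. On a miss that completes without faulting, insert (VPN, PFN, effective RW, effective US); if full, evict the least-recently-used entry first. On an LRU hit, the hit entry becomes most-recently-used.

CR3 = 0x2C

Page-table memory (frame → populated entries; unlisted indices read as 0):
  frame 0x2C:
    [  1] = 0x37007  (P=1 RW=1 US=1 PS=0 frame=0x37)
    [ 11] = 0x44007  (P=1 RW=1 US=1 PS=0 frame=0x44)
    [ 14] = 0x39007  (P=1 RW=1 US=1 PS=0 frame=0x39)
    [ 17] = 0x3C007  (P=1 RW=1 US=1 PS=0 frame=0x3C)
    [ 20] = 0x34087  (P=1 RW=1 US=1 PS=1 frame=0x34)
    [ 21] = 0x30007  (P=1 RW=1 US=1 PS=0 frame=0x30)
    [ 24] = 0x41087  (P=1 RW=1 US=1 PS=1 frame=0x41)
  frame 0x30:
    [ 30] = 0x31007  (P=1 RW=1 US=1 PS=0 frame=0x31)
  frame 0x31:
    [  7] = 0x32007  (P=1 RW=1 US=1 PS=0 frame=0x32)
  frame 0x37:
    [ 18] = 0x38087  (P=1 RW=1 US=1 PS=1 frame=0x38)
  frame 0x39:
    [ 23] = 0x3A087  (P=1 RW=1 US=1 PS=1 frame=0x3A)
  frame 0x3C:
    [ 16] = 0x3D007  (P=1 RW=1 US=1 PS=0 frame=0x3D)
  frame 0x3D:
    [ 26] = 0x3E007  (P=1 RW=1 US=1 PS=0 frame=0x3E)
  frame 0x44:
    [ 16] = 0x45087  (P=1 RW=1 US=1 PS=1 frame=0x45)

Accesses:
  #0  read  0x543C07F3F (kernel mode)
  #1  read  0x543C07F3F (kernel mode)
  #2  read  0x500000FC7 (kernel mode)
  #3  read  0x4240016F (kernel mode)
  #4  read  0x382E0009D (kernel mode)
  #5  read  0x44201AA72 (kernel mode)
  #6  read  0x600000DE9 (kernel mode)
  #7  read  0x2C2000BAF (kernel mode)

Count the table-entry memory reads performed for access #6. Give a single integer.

Trace:
#0 VA=0x543C07F3F (r,kernel):
  lvl0: tbl 0x2C, slot 21 ⇒ 0x30007 (P1/RW1/US1/PS0)
  lvl1: tbl 0x30, slot 30 ⇒ 0x31007 (P1/RW1/US1/PS0)
  lvl2: tbl 0x31, slot 7 ⇒ 0x32007 (P1/RW1/US1/PS0)
  ✓ 0x32F3F  — 3 lookups
#1 VA=0x543C07F3F (r,kernel):
  TLB hit vpn=0x543C07 → PA=0x32F3F
#2 VA=0x500000FC7 (r,kernel):
  lvl0: tbl 0x2C, slot 20 ⇒ 0x34087 (P1/RW1/US1/PS1)
  ✓ 0x34FC7 (huge @L0)  — 1 lookups
#3 VA=0x4240016F (r,kernel):
  lvl0: tbl 0x2C, slot 1 ⇒ 0x37007 (P1/RW1/US1/PS0)
  lvl1: tbl 0x37, slot 18 ⇒ 0x38087 (P1/RW1/US1/PS1)
  ✓ 0x3816F (huge @L1)  — 2 lookups
#4 VA=0x382E0009D (r,kernel):
  lvl0: tbl 0x2C, slot 14 ⇒ 0x39007 (P1/RW1/US1/PS0)
  lvl1: tbl 0x39, slot 23 ⇒ 0x3A087 (P1/RW1/US1/PS1)
  ✓ 0x3A09D (huge @L1)  — 2 lookups
#5 VA=0x44201AA72 (r,kernel):
  lvl0: tbl 0x2C, slot 17 ⇒ 0x3C007 (P1/RW1/US1/PS0)
  lvl1: tbl 0x3C, slot 16 ⇒ 0x3D007 (P1/RW1/US1/PS0)
  lvl2: tbl 0x3D, slot 26 ⇒ 0x3E007 (P1/RW1/US1/PS0)
  ✓ 0x3EA72  — 3 lookups
#6 VA=0x600000DE9 (r,kernel):
  lvl0: tbl 0x2C, slot 24 ⇒ 0x41087 (P1/RW1/US1/PS1)
  ✓ 0x41DE9 (huge @L0)  — 1 lookups
#7 VA=0x2C2000BAF (r,kernel):
  lvl0: tbl 0x2C, slot 11 ⇒ 0x44007 (P1/RW1/US1/PS0)
  lvl1: tbl 0x44, slot 16 ⇒ 0x45087 (P1/RW1/US1/PS1)
  ✓ 0x45BAF (huge @L1)  — 2 lookups

Entries read for #6: 1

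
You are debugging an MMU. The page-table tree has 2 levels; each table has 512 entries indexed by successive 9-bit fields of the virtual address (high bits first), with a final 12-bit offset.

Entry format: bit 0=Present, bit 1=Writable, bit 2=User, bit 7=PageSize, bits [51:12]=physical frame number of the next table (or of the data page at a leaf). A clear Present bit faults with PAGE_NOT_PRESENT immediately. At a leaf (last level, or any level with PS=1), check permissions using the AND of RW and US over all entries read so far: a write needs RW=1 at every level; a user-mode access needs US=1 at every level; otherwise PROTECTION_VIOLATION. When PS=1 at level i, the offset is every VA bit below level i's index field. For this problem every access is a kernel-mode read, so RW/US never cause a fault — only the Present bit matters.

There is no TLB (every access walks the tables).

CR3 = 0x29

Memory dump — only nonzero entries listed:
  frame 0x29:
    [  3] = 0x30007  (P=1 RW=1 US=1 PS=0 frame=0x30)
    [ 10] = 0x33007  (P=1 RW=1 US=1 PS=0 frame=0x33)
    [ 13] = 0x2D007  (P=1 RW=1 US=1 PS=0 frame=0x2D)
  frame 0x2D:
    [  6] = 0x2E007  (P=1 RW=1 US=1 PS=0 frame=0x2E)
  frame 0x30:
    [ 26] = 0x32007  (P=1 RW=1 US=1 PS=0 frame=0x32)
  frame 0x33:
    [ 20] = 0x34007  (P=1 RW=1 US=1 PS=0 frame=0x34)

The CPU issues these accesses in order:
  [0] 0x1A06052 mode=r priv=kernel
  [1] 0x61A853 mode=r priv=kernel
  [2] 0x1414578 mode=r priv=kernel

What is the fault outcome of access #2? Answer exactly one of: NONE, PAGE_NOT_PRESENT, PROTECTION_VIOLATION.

Walk each access:
#0 VA=0x1A06052 (r,kernel):
  L0 @0x29[13] → 0x2D007  P=1,RW=1,US=1,PS=0
  L1 @0x2D[6] → 0x2E007  P=1,RW=1,US=1,PS=0
  → PA=0x2E052  (2 entries read)
#1 VA=0x61A853 (r,kernel):
  L0 @0x29[3] → 0x30007  P=1,RW=1,US=1,PS=0
  L1 @0x30[26] → 0x32007  P=1,RW=1,US=1,PS=0
  → PA=0x32853  (2 entries read)
#2 VA=0x1414578 (r,kernel):
  L0 @0x29[10] → 0x33007  P=1,RW=1,US=1,PS=0
  L1 @0x33[20] → 0x34007  P=1,RW=1,US=1,PS=0
  → PA=0x34578  (2 entries read)

Access #2 fault: NONE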